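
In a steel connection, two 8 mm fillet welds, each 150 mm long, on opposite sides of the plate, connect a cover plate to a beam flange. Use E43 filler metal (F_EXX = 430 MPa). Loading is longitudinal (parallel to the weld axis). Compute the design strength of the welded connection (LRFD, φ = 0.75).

Effective throat t_e = 0.707 × 8 = 5.656 mm.
Total length L = 300 mm; A_we = 5.656 × 300 = 1697 mm².
F_nw = 0.6 F_EXX = 0.6 × 430 = 258 MPa.
φR_n = 0.75 × 258 × 1697 × 10⁻³ = 328.3 kN.

φR_n ≈ 328 kN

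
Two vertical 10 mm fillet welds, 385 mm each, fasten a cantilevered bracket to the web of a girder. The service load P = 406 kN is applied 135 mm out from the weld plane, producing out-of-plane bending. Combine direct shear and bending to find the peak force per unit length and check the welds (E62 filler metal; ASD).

f_max ≈ 1230 N/mm; adequate

E62XX → F_EXX = 620 MPa.
L_w = 2 × 385 = 770 mm; section modulus (unit throat) S = 2 × L²/6 = 49410 mm².
Direct shear f_v = P/L_w = 406×10³/770 = 527.3 N/mm.
Moment M = P × e = 406×10³ × 135 = 54810000 N·mm; bending f_b = M/S = 1109 N/mm.
f_max = √(f_v² + f_b²) = √(527.3² + 1109²) = 1228 N/mm.
r_n/Ω = (1/2.0) × 0.6 × 620 × (0.707 × 10) = 1315 N/mm → adequate.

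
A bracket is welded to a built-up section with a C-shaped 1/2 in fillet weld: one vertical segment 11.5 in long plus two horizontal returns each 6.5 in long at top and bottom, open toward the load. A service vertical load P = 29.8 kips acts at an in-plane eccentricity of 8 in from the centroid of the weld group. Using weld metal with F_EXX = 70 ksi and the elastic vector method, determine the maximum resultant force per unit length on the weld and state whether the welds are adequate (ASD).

f_max ≈ 3.57 kip/in; adequate

Total weld length L_w = 24.5 in. Treat welds as unit-width lines.
Centroid: x̄ = 2×6.5×3.25 / 24.5 = 1.724 in from the vertical weld.
Polar moment about centroid: J = I_x + I_y = [11.5³/12 + 2×6.5×5.75²] + [11.5×1.724² + 2(6.5³/12 + 6.5×1.526²)] = 666.8 in³.
Direct shear f_v = P/L_w = 29.8 / 24.5 = 1.216 kip/in (vertical).
Torsion M = P·e = 29.8 × 8 = 238.4 kip·in.
Critical point at (x, y) = (4.776, 5.75) from centroid. f_tx = M·y/J = 2.056 kip/in; f_ty = M·x/J = 1.707 kip/in.
Resultant f_max = √[f_tx² + (f_v + f_ty)²] = √[2.056² + (1.216 + 1.707)²] = 3.574 kip/in.
Capacity per unit length: r_n/Ω = (1/2.0) × 0.6 × 70 × (0.707 × 0.5) = 7.423 kip/in.
3.574 ≤ 7.423 → adequate.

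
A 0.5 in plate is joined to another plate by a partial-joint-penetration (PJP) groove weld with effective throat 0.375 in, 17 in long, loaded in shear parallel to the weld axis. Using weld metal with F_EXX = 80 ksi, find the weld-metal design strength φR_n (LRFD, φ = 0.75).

φR_n ≈ 230 kips

Effective throat (given) t_e = 0.375 in.
A_we = 0.375 × 17 = 6.375 in².
F_nw = 0.6 F_EXX = 48 ksi.
φR_n = 0.75 × 48 × 6.375 = 229.5 kips.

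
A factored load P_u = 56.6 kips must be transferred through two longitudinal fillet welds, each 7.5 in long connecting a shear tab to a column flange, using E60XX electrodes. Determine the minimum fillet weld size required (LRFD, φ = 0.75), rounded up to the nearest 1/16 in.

w = 1/4 in

E60XX → F_EXX = 60 ksi.
Total weld length L = 15 in.
Required throat t_e = P_u / (φ × 0.6 F_EXX × L) = 56.6 / (0.75 × 0.6 × 60 × 15) = 0.1398 in.
Required leg w = t_e / 0.707 = 0.1977 in → use 1/4 in.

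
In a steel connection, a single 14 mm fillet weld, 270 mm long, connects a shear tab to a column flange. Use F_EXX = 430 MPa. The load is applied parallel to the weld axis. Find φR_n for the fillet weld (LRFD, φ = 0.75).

Effective throat t_e = 0.707 × 14 = 9.898 mm.
Total length L = 270 mm; A_we = 9.898 × 270 = 2672 mm².
F_nw = 0.6 F_EXX = 0.6 × 430 = 258 MPa.
φR_n = 0.75 × 258 × 2672 × 10⁻³ = 517.1 kN.

φR_n ≈ 517 kN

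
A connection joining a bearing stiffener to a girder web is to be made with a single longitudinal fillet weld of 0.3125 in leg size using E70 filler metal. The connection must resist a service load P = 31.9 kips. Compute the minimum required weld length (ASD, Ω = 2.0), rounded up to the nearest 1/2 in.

E70XX → F_EXX = 70 ksi.
Throat t_e = 0.707 × 0.3125 = 0.2209 in.
r_n/Ω = (0.6 × 70 × 0.2209) / 2.0 = 4.64 kip/in.
L_req = P / (r_n/Ω) = 31.9 / 4.64 = 6.875 in total.
Round up → use L = 7 in.

L = 7 in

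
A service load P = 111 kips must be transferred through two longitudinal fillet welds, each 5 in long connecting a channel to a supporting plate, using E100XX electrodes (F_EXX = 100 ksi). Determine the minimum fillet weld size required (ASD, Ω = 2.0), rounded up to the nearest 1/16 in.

Total weld length L = 10 in.
Required throat t_e = P × Ω / (0.6 F_EXX × L) = 111 × 2.0 / (0.6 × 100 × 10) = 0.37 in.
Required leg w = t_e / 0.707 = 0.5233 in → use 9/16 in.

w = 9/16 in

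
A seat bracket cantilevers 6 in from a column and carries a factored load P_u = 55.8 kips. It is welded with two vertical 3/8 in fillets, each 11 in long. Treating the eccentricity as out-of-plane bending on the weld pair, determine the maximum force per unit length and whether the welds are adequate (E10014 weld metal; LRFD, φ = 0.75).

E100XX → F_EXX = 100 ksi.
L_w = 2 × 11 = 22 in; section modulus (unit throat) S = 2 × L²/6 = 40.33 in².
Direct shear f_v = P/L_w = 55.8/22 = 2.536 kip/in.
Moment M = P × e = 55.8 × 6 = 334.8 kip·in; bending f_b = M/S = 8.301 kip/in.
f_max = √(f_v² + f_b²) = √(2.536² + 8.301²) = 8.68 kip/in.
φr_n = 0.75 × 0.6 × 100 × (0.707 × 0.375) = 11.93 kip/in → adequate.

f_max ≈ 8.68 kip/in; adequate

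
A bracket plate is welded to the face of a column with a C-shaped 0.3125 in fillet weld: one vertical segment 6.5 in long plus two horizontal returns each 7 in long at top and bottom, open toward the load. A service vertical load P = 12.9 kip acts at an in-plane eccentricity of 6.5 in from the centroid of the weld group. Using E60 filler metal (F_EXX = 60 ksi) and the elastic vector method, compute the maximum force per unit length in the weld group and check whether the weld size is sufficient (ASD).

Total weld length L_w = 20.5 in. Treat welds as unit-width lines.
Centroid: x̄ = 2×7×3.5 / 20.5 = 2.39 in from the vertical weld.
Polar moment about centroid: J = I_x + I_y = [6.5³/12 + 2×7×3.25²] + [6.5×2.39² + 2(7³/12 + 7×1.11²)] = 282.3 in³.
Direct shear f_v = P/L_w = 12.9 / 20.5 = 0.6293 kip/in (vertical).
Torsion M = P·e = 12.9 × 6.5 = 83.85 kip·in.
Critical point at (x, y) = (4.61, 3.25) from centroid. f_tx = M·y/J = 0.9653 kip/in; f_ty = M·x/J = 1.369 kip/in.
Resultant f_max = √[f_tx² + (f_v + f_ty)²] = √[0.9653² + (0.6293 + 1.369)²] = 2.219 kip/in.
Capacity per unit length: r_n/Ω = (1/2.0) × 0.6 × 60 × (0.707 × 0.3125) = 3.977 kip/in.
2.219 ≤ 3.977 → adequate.

f_max ≈ 2.22 kip/in; adequate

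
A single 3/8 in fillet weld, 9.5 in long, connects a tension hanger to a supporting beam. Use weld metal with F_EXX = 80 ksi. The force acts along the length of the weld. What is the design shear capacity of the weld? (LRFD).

φR_n ≈ 90.7 kip

Effective throat t_e = 0.707 × 0.375 = 0.2651 in.
Total length L = 9.5 in; A_we = 0.2651 × 9.5 = 2.519 in².
F_nw = 0.6 F_EXX = 0.6 × 80 = 48 ksi.
φR_n = 0.75 × 48 × 2.519 = 90.67 kip.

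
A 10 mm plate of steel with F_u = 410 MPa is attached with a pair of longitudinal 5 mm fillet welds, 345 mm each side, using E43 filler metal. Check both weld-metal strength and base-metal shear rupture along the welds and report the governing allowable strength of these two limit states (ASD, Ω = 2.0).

R_n/Ω ≈ 315 kN (weld metal governs)

E43XX → F_EXX = 430 MPa.
t_e = 0.707 × 5 = 3.535 mm; L = 690 mm.
Weld metal: R_n/Ω = (1/2.0) × 0.6 × 430 × 3.535 × 690 × 10⁻³ = 314.7 kN.
Base metal (shear rupture): R_n/Ω = (1/2.0) × 0.6 × 410 × 10 × 690 × 10⁻³ = 848.7 kN.
Governing: weld metal.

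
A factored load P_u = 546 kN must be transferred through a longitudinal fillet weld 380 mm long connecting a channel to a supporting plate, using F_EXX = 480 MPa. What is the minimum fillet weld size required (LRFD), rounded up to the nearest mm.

w = 10 mm

Total weld length L = 380 mm.
Required throat t_e = P_u / (φ × 0.6 F_EXX × L) = 546 / (0.75 × 0.6 × 480 × 380 × 10⁻³) = 6.652 mm.
Required leg w = t_e / 0.707 = 9.409 mm → use 10 mm.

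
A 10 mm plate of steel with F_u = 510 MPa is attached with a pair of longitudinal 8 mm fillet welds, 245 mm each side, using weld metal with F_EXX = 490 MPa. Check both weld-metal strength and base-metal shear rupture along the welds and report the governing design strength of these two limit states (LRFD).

φR_n ≈ 611 kN (weld metal governs)

t_e = 0.707 × 8 = 5.656 mm; L = 490 mm.
Weld metal: φR_n = 0.75 × 0.6 × 490 × 5.656 × 490 × 10⁻³ = 611.1 kN.
Base metal (shear rupture): φR_n = 0.75 × 0.6 × 510 × 10 × 490 × 10⁻³ = 1125 kN.
Governing: weld metal.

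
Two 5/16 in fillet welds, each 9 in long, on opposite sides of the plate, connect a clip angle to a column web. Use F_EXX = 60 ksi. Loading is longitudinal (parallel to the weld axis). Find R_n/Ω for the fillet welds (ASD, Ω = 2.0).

R_n/Ω ≈ 71.6 kips

Effective throat t_e = 0.707 × 0.3125 = 0.2209 in.
Total length L = 18 in; A_we = 0.2209 × 18 = 3.977 in².
F_nw = 0.6 F_EXX = 0.6 × 60 = 36 ksi.
R_n = 36 × 3.977 = 143.2 kips; R_n/Ω = 143.2/2.0 = 71.58 kips.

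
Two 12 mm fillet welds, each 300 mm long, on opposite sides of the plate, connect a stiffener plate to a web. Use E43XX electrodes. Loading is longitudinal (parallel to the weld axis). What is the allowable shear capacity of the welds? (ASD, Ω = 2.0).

E43XX → F_EXX = 430 MPa.
Effective throat t_e = 0.707 × 12 = 8.484 mm.
Total length L = 600 mm; A_we = 8.484 × 600 = 5090 mm².
F_nw = 0.6 F_EXX = 0.6 × 430 = 258 MPa.
R_n = 258 × 5090 × 10⁻³ = 1313 kN; R_n/Ω = 1313/2.0 = 656.7 kN.

R_n/Ω ≈ 657 kN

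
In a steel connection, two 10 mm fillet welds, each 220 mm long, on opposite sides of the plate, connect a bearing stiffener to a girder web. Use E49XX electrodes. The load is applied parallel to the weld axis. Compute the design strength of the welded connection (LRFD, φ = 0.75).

E49XX → F_EXX = 490 MPa.
Effective throat t_e = 0.707 × 10 = 7.07 mm.
Total length L = 440 mm; A_we = 7.07 × 440 = 3111 mm².
F_nw = 0.6 F_EXX = 0.6 × 490 = 294 MPa.
φR_n = 0.75 × 294 × 3111 × 10⁻³ = 685.9 kN.

φR_n ≈ 686 kN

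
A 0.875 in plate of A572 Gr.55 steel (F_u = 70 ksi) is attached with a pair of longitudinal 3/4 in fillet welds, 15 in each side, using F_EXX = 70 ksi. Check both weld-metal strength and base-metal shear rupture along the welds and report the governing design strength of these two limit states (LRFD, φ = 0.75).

φR_n ≈ 501 kips (weld metal governs)

t_e = 0.707 × 0.75 = 0.5302 in; L = 30 in.
Weld metal: φR_n = 0.75 × 0.6 × 70 × 0.5302 × 30 = 501.1 kips.
Base metal (shear rupture): φR_n = 0.75 × 0.6 × 70 × 0.875 × 30 = 826.9 kips.
Governing: weld metal.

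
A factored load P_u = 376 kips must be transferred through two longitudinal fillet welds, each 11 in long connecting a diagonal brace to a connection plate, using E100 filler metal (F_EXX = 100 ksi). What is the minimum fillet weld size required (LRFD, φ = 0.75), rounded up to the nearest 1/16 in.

Total weld length L = 22 in.
Required throat t_e = P_u / (φ × 0.6 F_EXX × L) = 376 / (0.75 × 0.6 × 100 × 22) = 0.3798 in.
Required leg w = t_e / 0.707 = 0.5372 in → use 9/16 in.

w = 9/16 in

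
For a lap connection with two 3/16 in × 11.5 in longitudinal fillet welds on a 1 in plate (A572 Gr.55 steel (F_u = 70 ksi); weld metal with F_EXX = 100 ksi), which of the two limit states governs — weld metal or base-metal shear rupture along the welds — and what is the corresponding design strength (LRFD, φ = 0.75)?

φR_n ≈ 137 kip (weld metal governs)

t_e = 0.707 × 0.1875 = 0.1326 in; L = 23 in.
Weld metal: φR_n = 0.75 × 0.6 × 100 × 0.1326 × 23 = 137.2 kip.
Base metal (shear rupture): φR_n = 0.75 × 0.6 × 70 × 1 × 23 = 724.5 kip.
Governing: weld metal.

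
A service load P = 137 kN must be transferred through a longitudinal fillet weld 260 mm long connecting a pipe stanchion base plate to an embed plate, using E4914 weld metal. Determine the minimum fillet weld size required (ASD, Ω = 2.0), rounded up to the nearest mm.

E49XX → F_EXX = 490 MPa.
Total weld length L = 260 mm.
Required throat t_e = P × Ω / (0.6 F_EXX × L) = 137 × 2.0 / (0.6 × 490 × 260 × 10⁻³) = 3.585 mm.
Required leg w = t_e / 0.707 = 5.07 mm → use 6 mm.

w = 6 mm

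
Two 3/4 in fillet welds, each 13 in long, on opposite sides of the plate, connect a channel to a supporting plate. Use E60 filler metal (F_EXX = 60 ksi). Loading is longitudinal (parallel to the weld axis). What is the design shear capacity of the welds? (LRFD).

φR_n ≈ 372 kips

Effective throat t_e = 0.707 × 0.75 = 0.5302 in.
Total length L = 26 in; A_we = 0.5302 × 26 = 13.79 in².
F_nw = 0.6 F_EXX = 0.6 × 60 = 36 ksi.
φR_n = 0.75 × 36 × 13.79 = 372.2 kips.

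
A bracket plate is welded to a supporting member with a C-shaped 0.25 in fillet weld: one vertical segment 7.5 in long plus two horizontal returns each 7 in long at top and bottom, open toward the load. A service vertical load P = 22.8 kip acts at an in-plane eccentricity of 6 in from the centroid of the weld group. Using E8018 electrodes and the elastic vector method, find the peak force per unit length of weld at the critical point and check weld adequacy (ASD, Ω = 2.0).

E80XX → F_EXX = 80 ksi.
Total weld length L_w = 21.5 in. Treat welds as unit-width lines.
Centroid: x̄ = 2×7×3.5 / 21.5 = 2.279 in from the vertical weld.
Polar moment about centroid: J = I_x + I_y = [7.5³/12 + 2×7×3.75²] + [7.5×2.279² + 2(7³/12 + 7×1.221²)] = 349 in³.
Direct shear f_v = P/L_w = 22.8 / 21.5 = 1.06 kip/in (vertical).
Torsion M = P·e = 22.8 × 6 = 136.8 kip·in.
Critical point at (x, y) = (4.721, 3.75) from centroid. f_tx = M·y/J = 1.47 kip/in; f_ty = M·x/J = 1.85 kip/in.
Resultant f_max = √[f_tx² + (f_v + f_ty)²] = √[1.47² + (1.06 + 1.85)²] = 3.261 kip/in.
Capacity per unit length: r_n/Ω = (1/2.0) × 0.6 × 80 × (0.707 × 0.25) = 4.242 kip/in.
3.261 ≤ 4.242 → adequate.

f_max ≈ 3.26 kip/in; adequate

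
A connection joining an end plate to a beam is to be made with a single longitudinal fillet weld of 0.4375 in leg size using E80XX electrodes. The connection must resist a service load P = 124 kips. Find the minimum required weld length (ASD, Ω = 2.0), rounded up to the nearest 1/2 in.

E80XX → F_EXX = 80 ksi.
Throat t_e = 0.707 × 0.4375 = 0.3093 in.
r_n/Ω = (0.6 × 80 × 0.3093) / 2.0 = 7.423 kip/in.
L_req = P / (r_n/Ω) = 124 / 7.423 = 16.7 in total.
Round up → use L = 17 in.

L = 17 in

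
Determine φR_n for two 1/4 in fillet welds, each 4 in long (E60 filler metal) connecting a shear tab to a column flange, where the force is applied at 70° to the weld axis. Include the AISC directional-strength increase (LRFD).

φR_n ≈ 55.6 kip

E60XX → F_EXX = 60 ksi.
t_e = 0.707 × 0.25 = 0.1767 in; A_we = 0.1767 × 8 = 1.414 in².
Directional factor: 1.0 + 0.5 sin^1.5(70°) = 1.455.
F_nw = 0.6 × 60 × 1.455 = 52.4 ksi.
φR_n = 0.75 × 52.4 × 1.414 = 55.57 kip.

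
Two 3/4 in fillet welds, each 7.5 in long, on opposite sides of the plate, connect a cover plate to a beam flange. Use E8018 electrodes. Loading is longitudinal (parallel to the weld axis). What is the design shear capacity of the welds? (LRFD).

E80XX → F_EXX = 80 ksi.
Effective throat t_e = 0.707 × 0.75 = 0.5302 in.
Total length L = 15 in; A_we = 0.5302 × 15 = 7.954 in².
F_nw = 0.6 F_EXX = 0.6 × 80 = 48 ksi.
φR_n = 0.75 × 48 × 7.954 = 286.3 kip.

φR_n ≈ 286 kip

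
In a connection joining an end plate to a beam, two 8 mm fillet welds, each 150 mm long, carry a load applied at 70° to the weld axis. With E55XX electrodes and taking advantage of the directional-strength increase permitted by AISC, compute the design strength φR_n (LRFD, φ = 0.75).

φR_n ≈ 611 kN

E55XX → F_EXX = 550 MPa.
t_e = 0.707 × 8 = 5.656 mm; A_we = 5.656 × 300 = 1697 mm².
Directional factor: 1.0 + 0.5 sin^1.5(70°) = 1.455.
F_nw = 0.6 × 550 × 1.455 = 480.3 MPa.
φR_n = 0.75 × 480.3 × 1697 × 10⁻³ = 611.2 kN.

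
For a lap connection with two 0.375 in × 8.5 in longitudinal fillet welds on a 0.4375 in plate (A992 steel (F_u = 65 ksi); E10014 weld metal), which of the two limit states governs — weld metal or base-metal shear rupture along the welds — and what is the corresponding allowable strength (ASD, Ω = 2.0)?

R_n/Ω ≈ 135 kip (weld metal governs)

E100XX → F_EXX = 100 ksi.
t_e = 0.707 × 0.375 = 0.2651 in; L = 17 in.
Weld metal: R_n/Ω = (1/2.0) × 0.6 × 100 × 0.2651 × 17 = 135.2 kip.
Base metal (shear rupture): R_n/Ω = (1/2.0) × 0.6 × 65 × 0.4375 × 17 = 145 kip.
Governing: weld metal.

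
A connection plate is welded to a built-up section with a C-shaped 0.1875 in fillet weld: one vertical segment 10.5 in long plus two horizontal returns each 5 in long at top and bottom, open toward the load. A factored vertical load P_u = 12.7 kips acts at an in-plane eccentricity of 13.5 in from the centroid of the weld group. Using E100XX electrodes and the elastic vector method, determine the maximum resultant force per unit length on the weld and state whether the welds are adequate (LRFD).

E100XX → F_EXX = 100 ksi.
Total weld length L_w = 20.5 in. Treat welds as unit-width lines.
Centroid: x̄ = 2×5×2.5 / 20.5 = 1.22 in from the vertical weld.
Polar moment about centroid: J = I_x + I_y = [10.5³/12 + 2×5×5.25²] + [10.5×1.22² + 2(5³/12 + 5×1.28²)] = 424.9 in³.
Direct shear f_v = P/L_w = 12.7 / 20.5 = 0.6195 kip/in (vertical).
Torsion M = P·e = 12.7 × 13.5 = 171.45 kip·in.
Critical point at (x, y) = (3.78, 5.25) from centroid. f_tx = M·y/J = 2.118 kip/in; f_ty = M·x/J = 1.525 kip/in.
Resultant f_max = √[f_tx² + (f_v + f_ty)²] = √[2.118² + (0.6195 + 1.525)²] = 3.014 kip/in.
Capacity per unit length: φr_n = 0.75 × 0.6 × 100 × (0.707 × 0.1875) = 5.965 kip/in.
3.014 ≤ 5.965 → adequate.

f_max ≈ 3.01 kip/in; adequate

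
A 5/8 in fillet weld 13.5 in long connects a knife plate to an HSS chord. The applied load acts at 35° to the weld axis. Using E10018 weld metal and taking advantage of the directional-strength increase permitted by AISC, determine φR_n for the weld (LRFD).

φR_n ≈ 327 kip

E100XX → F_EXX = 100 ksi.
t_e = 0.707 × 0.625 = 0.4419 in; A_we = 0.4419 × 13.5 = 5.965 in².
Directional factor: 1.0 + 0.5 sin^1.5(35°) = 1.217.
F_nw = 0.6 × 100 × 1.217 = 73.03 ksi.
φR_n = 0.75 × 73.03 × 5.965 = 326.7 kip.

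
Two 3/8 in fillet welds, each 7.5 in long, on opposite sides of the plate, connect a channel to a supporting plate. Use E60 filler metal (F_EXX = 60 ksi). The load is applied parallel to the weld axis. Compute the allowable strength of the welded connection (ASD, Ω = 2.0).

Effective throat t_e = 0.707 × 0.375 = 0.2651 in.
Total length L = 15 in; A_we = 0.2651 × 15 = 3.977 in².
F_nw = 0.6 F_EXX = 0.6 × 60 = 36 ksi.
R_n = 36 × 3.977 = 143.2 kip; R_n/Ω = 143.2/2.0 = 71.58 kip.

R_n/Ω ≈ 71.6 kip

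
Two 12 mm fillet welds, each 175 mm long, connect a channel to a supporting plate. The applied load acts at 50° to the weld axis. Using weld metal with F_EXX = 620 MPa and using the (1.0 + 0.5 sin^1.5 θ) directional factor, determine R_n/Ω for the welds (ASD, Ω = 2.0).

R_n/Ω ≈ 737 kN

t_e = 0.707 × 12 = 8.484 mm; A_we = 8.484 × 350 = 2969 mm².
Directional factor: 1.0 + 0.5 sin^1.5(50°) = 1.335.
F_nw = 0.6 × 620 × 1.335 = 496.7 MPa.
R_n/Ω = (496.7 × 2969) / 2.0 × 10⁻³ = 737.5 kN.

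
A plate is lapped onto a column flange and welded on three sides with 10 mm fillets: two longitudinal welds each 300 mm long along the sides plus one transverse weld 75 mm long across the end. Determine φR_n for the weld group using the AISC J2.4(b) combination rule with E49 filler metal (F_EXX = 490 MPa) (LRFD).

φR_n ≈ 1050 kN

t_e = 0.707 × 10 = 7.07 mm.
R_nwl = 0.6 × 490 × 7.07 × 600 × 10⁻³ = 1247 kN (longitudinal, 2 welds).
R_nwt = 0.6 × 490 × 7.07 × 75 × 10⁻³ = 155.9 kN (transverse, base value).
(i) R_nwl + R_nwt = 1403 kN; (ii) 0.85 R_nwl + 1.5 R_nwt = 1294 kN.
R_n = max = 1403 kN [governs: (i)]; φR_n = 1052 kN.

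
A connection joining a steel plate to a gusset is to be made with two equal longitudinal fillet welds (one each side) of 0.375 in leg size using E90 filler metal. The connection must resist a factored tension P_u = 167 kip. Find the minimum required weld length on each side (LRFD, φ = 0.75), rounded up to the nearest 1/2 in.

E90XX → F_EXX = 90 ksi.
Throat t_e = 0.707 × 0.375 = 0.2651 in.
φr_n = 0.75 × 0.6 × 90 × 0.2651 = 10.74 kip/in.
L_req = P_u / φr_n = 167 / 10.74 = 15.55 in total.
Per side: 15.55 / 2 = 7.776 in.
Round up → use L = 8 in on each side.

L = 8 in on each side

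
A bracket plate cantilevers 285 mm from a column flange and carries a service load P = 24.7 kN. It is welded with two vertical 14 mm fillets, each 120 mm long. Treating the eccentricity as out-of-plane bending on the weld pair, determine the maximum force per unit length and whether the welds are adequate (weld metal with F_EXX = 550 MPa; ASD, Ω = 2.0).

f_max ≈ 1470 N/mm; adequate

L_w = 2 × 120 = 240 mm; section modulus (unit throat) S = 2 × L²/6 = 4800 mm².
Direct shear f_v = P/L_w = 24.7×10³/240 = 102.9 N/mm.
Moment M = P × e = 24.7×10³ × 285 = 7039500 N·mm; bending f_b = M/S = 1467 N/mm.
f_max = √(f_v² + f_b²) = √(102.9² + 1467²) = 1470 N/mm.
r_n/Ω = (1/2.0) × 0.6 × 550 × (0.707 × 14) = 1633 N/mm → adequate.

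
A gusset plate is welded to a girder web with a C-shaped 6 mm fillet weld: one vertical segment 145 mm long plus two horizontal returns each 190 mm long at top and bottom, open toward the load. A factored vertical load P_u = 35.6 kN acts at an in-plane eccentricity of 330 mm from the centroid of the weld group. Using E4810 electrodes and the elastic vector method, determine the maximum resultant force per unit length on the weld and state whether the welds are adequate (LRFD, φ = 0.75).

f_max ≈ 442 N/mm; adequate

E48XX → F_EXX = 480 MPa.
Total weld length L_w = 525 mm. Treat welds as unit-width lines.
Centroid: x̄ = 2×190×95 / 525 = 68.76 mm from the vertical weld.
Polar moment about centroid: J = I_x + I_y = [145³/12 + 2×190×72.5²] + [145×68.76² + 2(190³/12 + 190×26.24²)] = 4342000 mm³.
Direct shear f_v = P/L_w = 35.6×10³ / 525 = 67.81 N/mm (vertical).
Torsion M = P·e = 35.6×10³ × 330 = 11748000 N·mm.
Critical point at (x, y) = (121.2, 72.5) from centroid. f_tx = M·y/J = 196.2 N/mm; f_ty = M·x/J = 328 N/mm.
Resultant f_max = √[f_tx² + (f_v + f_ty)²] = √[196.2² + (67.81 + 328)²] = 441.8 N/mm.
Capacity per unit length: φr_n = 0.75 × 0.6 × 480 × (0.707 × 6) = 916.3 N/mm.
441.8 ≤ 916.3 → adequate.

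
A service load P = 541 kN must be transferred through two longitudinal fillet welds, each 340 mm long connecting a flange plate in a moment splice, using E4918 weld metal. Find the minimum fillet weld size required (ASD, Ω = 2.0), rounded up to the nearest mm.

E49XX → F_EXX = 490 MPa.
Total weld length L = 680 mm.
Required throat t_e = P × Ω / (0.6 F_EXX × L) = 541 × 2.0 / (0.6 × 490 × 680 × 10⁻³) = 5.412 mm.
Required leg w = t_e / 0.707 = 7.655 mm → use 8 mm.

w = 8 mm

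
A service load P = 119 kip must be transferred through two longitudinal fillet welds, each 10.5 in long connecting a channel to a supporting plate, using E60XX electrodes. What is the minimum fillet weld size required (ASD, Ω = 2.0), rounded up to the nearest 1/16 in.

w = 1/2 in

E60XX → F_EXX = 60 ksi.
Total weld length L = 21 in.
Required throat t_e = P × Ω / (0.6 F_EXX × L) = 119 × 2.0 / (0.6 × 60 × 21) = 0.3148 in.
Required leg w = t_e / 0.707 = 0.4453 in → use 1/2 in.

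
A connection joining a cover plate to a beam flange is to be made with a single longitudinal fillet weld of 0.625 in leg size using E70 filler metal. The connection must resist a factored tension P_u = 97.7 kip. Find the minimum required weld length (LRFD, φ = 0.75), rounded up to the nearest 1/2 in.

E70XX → F_EXX = 70 ksi.
Throat t_e = 0.707 × 0.625 = 0.4419 in.
φr_n = 0.75 × 0.6 × 70 × 0.4419 = 13.92 kip/in.
L_req = P_u / φr_n = 97.7 / 13.92 = 7.019 in total.
Round up → use L = 7.5 in.

L = 7.5 in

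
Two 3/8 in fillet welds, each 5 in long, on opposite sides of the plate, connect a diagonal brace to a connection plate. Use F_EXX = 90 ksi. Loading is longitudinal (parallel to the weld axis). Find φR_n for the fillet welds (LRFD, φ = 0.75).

Effective throat t_e = 0.707 × 0.375 = 0.2651 in.
Total length L = 10 in; A_we = 0.2651 × 10 = 2.651 in².
F_nw = 0.6 F_EXX = 0.6 × 90 = 54 ksi.
φR_n = 0.75 × 54 × 2.651 = 107.4 kips.

φR_n ≈ 107 kips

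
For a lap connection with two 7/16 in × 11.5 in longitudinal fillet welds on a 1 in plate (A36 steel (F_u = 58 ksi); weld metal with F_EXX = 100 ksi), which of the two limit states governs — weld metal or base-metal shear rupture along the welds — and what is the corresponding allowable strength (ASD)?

t_e = 0.707 × 0.4375 = 0.3093 in; L = 23 in.
Weld metal: R_n/Ω = (1/2.0) × 0.6 × 100 × 0.3093 × 23 = 213.4 kips.
Base metal (shear rupture): R_n/Ω = (1/2.0) × 0.6 × 58 × 1 × 23 = 400.2 kips.
Governing: weld metal.

R_n/Ω ≈ 213 kips (weld metal governs)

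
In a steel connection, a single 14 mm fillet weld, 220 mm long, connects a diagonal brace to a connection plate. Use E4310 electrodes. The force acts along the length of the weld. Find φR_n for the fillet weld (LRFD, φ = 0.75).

E43XX → F_EXX = 430 MPa.
Effective throat t_e = 0.707 × 14 = 9.898 mm.
Total length L = 220 mm; A_we = 9.898 × 220 = 2178 mm².
F_nw = 0.6 F_EXX = 0.6 × 430 = 258 MPa.
φR_n = 0.75 × 258 × 2178 × 10⁻³ = 421.4 kN.

φR_n ≈ 421 kN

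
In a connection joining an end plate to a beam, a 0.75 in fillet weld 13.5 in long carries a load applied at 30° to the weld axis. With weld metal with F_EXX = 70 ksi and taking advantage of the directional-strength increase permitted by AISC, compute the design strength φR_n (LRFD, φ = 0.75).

t_e = 0.707 × 0.75 = 0.5302 in; A_we = 0.5302 × 13.5 = 7.158 in².
Directional factor: 1.0 + 0.5 sin^1.5(30°) = 1.177.
F_nw = 0.6 × 70 × 1.177 = 49.42 ksi.
φR_n = 0.75 × 49.42 × 7.158 = 265.3 kips.

φR_n ≈ 265 kips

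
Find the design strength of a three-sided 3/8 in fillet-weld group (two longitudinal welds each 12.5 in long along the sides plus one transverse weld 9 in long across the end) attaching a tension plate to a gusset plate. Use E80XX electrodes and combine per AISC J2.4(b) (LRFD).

φR_n ≈ 332 kips

E80XX → F_EXX = 80 ksi.
t_e = 0.707 × 0.375 = 0.2651 in.
R_nwl = 0.6 × 80 × 0.2651 × 25 = 318.1 kips (longitudinal, 2 welds).
R_nwt = 0.6 × 80 × 0.2651 × 9 = 114.5 kips (transverse, base value).
(i) R_nwl + R_nwt = 432.7 kips; (ii) 0.85 R_nwl + 1.5 R_nwt = 442.2 kips.
R_n = max = 442.2 kips [governs: (ii)]; φR_n = 331.7 kips.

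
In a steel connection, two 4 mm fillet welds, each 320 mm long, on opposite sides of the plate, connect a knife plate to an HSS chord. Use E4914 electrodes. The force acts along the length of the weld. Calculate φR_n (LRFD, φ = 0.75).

φR_n ≈ 399 kN

E49XX → F_EXX = 490 MPa.
Effective throat t_e = 0.707 × 4 = 2.828 mm.
Total length L = 640 mm; A_we = 2.828 × 640 = 1810 mm².
F_nw = 0.6 F_EXX = 0.6 × 490 = 294 MPa.
φR_n = 0.75 × 294 × 1810 × 10⁻³ = 399.1 kN.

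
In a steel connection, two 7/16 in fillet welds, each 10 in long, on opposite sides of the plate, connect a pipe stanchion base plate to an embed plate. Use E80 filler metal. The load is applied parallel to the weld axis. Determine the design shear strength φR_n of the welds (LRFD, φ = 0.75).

φR_n ≈ 223 kips

E80XX → F_EXX = 80 ksi.
Effective throat t_e = 0.707 × 0.4375 = 0.3093 in.
Total length L = 20 in; A_we = 0.3093 × 20 = 6.186 in².
F_nw = 0.6 F_EXX = 0.6 × 80 = 48 ksi.
φR_n = 0.75 × 48 × 6.186 = 222.7 kips.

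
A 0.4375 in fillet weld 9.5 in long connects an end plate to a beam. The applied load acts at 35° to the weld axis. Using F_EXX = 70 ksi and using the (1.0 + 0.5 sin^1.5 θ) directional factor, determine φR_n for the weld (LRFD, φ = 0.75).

t_e = 0.707 × 0.4375 = 0.3093 in; A_we = 0.3093 × 9.5 = 2.938 in².
Directional factor: 1.0 + 0.5 sin^1.5(35°) = 1.217.
F_nw = 0.6 × 70 × 1.217 = 51.12 ksi.
φR_n = 0.75 × 51.12 × 2.938 = 112.7 kip.

φR_n ≈ 113 kip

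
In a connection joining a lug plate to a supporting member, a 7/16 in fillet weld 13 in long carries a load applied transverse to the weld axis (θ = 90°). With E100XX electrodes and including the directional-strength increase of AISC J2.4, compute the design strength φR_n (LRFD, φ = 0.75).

E100XX → F_EXX = 100 ksi.
t_e = 0.707 × 0.4375 = 0.3093 in; A_we = 0.3093 × 13 = 4.021 in².
Directional factor: 1.0 + 0.5 sin^1.5(90°) = 1.5.
F_nw = 0.6 × 100 × 1.5 = 90 ksi.
φR_n = 0.75 × 90 × 4.021 = 271.4 kip.

φR_n ≈ 271 kip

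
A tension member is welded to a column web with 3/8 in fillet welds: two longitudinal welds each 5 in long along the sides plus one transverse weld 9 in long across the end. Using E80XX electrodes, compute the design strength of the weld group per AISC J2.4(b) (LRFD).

φR_n ≈ 210 kips

E80XX → F_EXX = 80 ksi.
t_e = 0.707 × 0.375 = 0.2651 in.
R_nwl = 0.6 × 80 × 0.2651 × 10 = 127.3 kips (longitudinal, 2 welds).
R_nwt = 0.6 × 80 × 0.2651 × 9 = 114.5 kips (transverse, base value).
(i) R_nwl + R_nwt = 241.8 kips; (ii) 0.85 R_nwl + 1.5 R_nwt = 280 kips.
R_n = max = 280 kips [governs: (ii)]; φR_n = 210 kips.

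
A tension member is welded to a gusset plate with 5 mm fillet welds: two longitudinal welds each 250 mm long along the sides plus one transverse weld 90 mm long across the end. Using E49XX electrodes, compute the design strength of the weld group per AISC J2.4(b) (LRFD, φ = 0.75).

φR_n ≈ 460 kN

E49XX → F_EXX = 490 MPa.
t_e = 0.707 × 5 = 3.535 mm.
R_nwl = 0.6 × 490 × 3.535 × 500 × 10⁻³ = 519.6 kN (longitudinal, 2 welds).
R_nwt = 0.6 × 490 × 3.535 × 90 × 10⁻³ = 93.54 kN (transverse, base value).
(i) R_nwl + R_nwt = 613.2 kN; (ii) 0.85 R_nwl + 1.5 R_nwt = 582 kN.
R_n = max = 613.2 kN [governs: (i)]; φR_n = 459.9 kN.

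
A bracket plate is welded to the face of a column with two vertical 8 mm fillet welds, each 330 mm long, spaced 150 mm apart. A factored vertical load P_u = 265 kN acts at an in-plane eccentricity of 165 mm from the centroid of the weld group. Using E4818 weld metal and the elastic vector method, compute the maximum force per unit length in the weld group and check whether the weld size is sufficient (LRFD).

f_max ≈ 1050 N/mm; adequate

E48XX → F_EXX = 480 MPa.
Total weld length L_w = 660 mm. Treat welds as unit-width lines.
Polar moment about centroid: J = 2[d³/12 + d(b/2)²] = 2[330³/12 + 330×75²] = 9702000 mm³.
Direct shear f_v = P/L_w = 265×10³ / 660 = 401.5 N/mm (vertical).
Torsion M = P·e = 265×10³ × 165 = 43725000 N·mm.
Critical point at (x, y) = (75, 165) from centroid. f_tx = M·y/J = 743.6 N/mm; f_ty = M·x/J = 338 N/mm.
Resultant f_max = √[f_tx² + (f_v + f_ty)²] = √[743.6² + (401.5 + 338)²] = 1049 N/mm.
Capacity per unit length: φr_n = 0.75 × 0.6 × 480 × (0.707 × 8) = 1222 N/mm.
1049 ≤ 1222 → adequate.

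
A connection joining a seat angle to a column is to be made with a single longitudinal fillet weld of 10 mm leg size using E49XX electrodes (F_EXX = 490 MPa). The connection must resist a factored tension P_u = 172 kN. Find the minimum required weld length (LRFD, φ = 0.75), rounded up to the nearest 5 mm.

Throat t_e = 0.707 × 10 = 7.07 mm.
φr_n = 0.75 × 0.6 × 490 × 7.07 × 10⁻³ = 1.559 kN/mm.
L_req = P_u / φr_n = 172 / 1.559 = 110.3 mm total.
Round up → use L = 115 mm.

L = 115 mm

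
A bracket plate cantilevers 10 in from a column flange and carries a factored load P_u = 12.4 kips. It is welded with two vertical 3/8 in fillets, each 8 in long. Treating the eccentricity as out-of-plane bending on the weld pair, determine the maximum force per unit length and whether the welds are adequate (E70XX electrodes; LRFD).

E70XX → F_EXX = 70 ksi.
L_w = 2 × 8 = 16 in; section modulus (unit throat) S = 2 × L²/6 = 21.33 in².
Direct shear f_v = P/L_w = 12.4/16 = 0.775 kip/in.
Moment M = P × e = 12.4 × 10 = 124 kip·in; bending f_b = M/S = 5.812 kip/in.
f_max = √(f_v² + f_b²) = √(0.775² + 5.812²) = 5.864 kip/in.
φr_n = 0.75 × 0.6 × 70 × (0.707 × 0.375) = 8.351 kip/in → adequate.

f_max ≈ 5.86 kip/in; adequate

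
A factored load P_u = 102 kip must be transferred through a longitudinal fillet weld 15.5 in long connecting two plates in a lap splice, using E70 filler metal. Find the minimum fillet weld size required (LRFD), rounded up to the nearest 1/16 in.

w = 5/16 in

E70XX → F_EXX = 70 ksi.
Total weld length L = 15.5 in.
Required throat t_e = P_u / (φ × 0.6 F_EXX × L) = 102 / (0.75 × 0.6 × 70 × 15.5) = 0.2089 in.
Required leg w = t_e / 0.707 = 0.2955 in → use 5/16 in.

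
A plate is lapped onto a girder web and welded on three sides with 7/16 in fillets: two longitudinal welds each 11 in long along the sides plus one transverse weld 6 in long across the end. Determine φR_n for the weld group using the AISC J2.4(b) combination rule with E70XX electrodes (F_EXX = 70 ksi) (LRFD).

t_e = 0.707 × 0.4375 = 0.3093 in.
R_nwl = 0.6 × 70 × 0.3093 × 22 = 285.8 kips (longitudinal, 2 welds).
R_nwt = 0.6 × 70 × 0.3093 × 6 = 77.95 kips (transverse, base value).
(i) R_nwl + R_nwt = 363.8 kips; (ii) 0.85 R_nwl + 1.5 R_nwt = 359.9 kips.
R_n = max = 363.8 kips [governs: (i)]; φR_n = 272.8 kips.

φR_n ≈ 273 kips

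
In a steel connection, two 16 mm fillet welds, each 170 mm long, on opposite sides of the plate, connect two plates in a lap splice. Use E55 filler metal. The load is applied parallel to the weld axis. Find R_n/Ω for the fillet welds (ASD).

R_n/Ω ≈ 635 kN

E55XX → F_EXX = 550 MPa.
Effective throat t_e = 0.707 × 16 = 11.31 mm.
Total length L = 340 mm; A_we = 11.31 × 340 = 3846 mm².
F_nw = 0.6 F_EXX = 0.6 × 550 = 330 MPa.
R_n = 330 × 3846 × 10⁻³ = 1269 kN; R_n/Ω = 1269/2.0 = 634.6 kN.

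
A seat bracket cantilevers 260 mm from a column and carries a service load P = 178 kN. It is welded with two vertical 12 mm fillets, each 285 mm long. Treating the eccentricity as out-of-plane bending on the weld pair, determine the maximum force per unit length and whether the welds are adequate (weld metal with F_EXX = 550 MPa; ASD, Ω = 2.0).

L_w = 2 × 285 = 570 mm; section modulus (unit throat) S = 2 × L²/6 = 27080 mm².
Direct shear f_v = P/L_w = 178×10³/570 = 312.3 N/mm.
Moment M = P × e = 178×10³ × 260 = 46280000 N·mm; bending f_b = M/S = 1709 N/mm.
f_max = √(f_v² + f_b²) = √(312.3² + 1709²) = 1738 N/mm.
r_n/Ω = (1/2.0) × 0.6 × 550 × (0.707 × 12) = 1400 N/mm → NOT adequate.

f_max ≈ 1740 N/mm; NOT adequate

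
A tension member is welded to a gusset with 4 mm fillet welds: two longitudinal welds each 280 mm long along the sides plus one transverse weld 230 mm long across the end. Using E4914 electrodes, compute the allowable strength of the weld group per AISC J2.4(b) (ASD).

R_n/Ω ≈ 341 kN

E49XX → F_EXX = 490 MPa.
t_e = 0.707 × 4 = 2.828 mm.
R_nwl = 0.6 × 490 × 2.828 × 560 × 10⁻³ = 465.6 kN (longitudinal, 2 welds).
R_nwt = 0.6 × 490 × 2.828 × 230 × 10⁻³ = 191.2 kN (transverse, base value).
(i) R_nwl + R_nwt = 656.8 kN; (ii) 0.85 R_nwl + 1.5 R_nwt = 682.6 kN.
R_n = max = 682.6 kN [governs: (ii)]; R_n/Ω = 341.3 kN.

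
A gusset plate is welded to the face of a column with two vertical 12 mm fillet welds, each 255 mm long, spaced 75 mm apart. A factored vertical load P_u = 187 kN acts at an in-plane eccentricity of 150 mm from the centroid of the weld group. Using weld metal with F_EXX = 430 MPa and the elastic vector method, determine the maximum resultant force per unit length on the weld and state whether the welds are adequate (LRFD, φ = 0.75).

Total weld length L_w = 510 mm. Treat welds as unit-width lines.
Polar moment about centroid: J = 2[d³/12 + d(b/2)²] = 2[255³/12 + 255×37.5²] = 3481000 mm³.
Direct shear f_v = P/L_w = 187×10³ / 510 = 366.7 N/mm (vertical).
Torsion M = P·e = 187×10³ × 150 = 28050000 N·mm.
Critical point at (x, y) = (37.5, 127.5) from centroid. f_tx = M·y/J = 1027 N/mm; f_ty = M·x/J = 302.2 N/mm.
Resultant f_max = √[f_tx² + (f_v + f_ty)²] = √[1027² + (366.7 + 302.2)²] = 1226 N/mm.
Capacity per unit length: φr_n = 0.75 × 0.6 × 430 × (0.707 × 12) = 1642 N/mm.
1226 ≤ 1642 → adequate.

f_max ≈ 1230 N/mm; adequate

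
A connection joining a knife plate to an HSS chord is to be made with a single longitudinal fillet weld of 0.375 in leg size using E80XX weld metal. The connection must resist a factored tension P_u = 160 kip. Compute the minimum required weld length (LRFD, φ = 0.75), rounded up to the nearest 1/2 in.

E80XX → F_EXX = 80 ksi.
Throat t_e = 0.707 × 0.375 = 0.2651 in.
φr_n = 0.75 × 0.6 × 80 × 0.2651 = 9.544 kip/in.
L_req = P_u / φr_n = 160 / 9.544 = 16.76 in total.
Round up → use L = 17 in.

L = 17 in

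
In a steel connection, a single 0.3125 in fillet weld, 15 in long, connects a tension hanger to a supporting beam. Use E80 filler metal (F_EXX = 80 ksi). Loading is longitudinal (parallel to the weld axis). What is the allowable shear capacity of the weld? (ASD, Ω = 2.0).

R_n/Ω ≈ 79.5 kips

Effective throat t_e = 0.707 × 0.3125 = 0.2209 in.
Total length L = 15 in; A_we = 0.2209 × 15 = 3.314 in².
F_nw = 0.6 F_EXX = 0.6 × 80 = 48 ksi.
R_n = 48 × 3.314 = 159.1 kips; R_n/Ω = 159.1/2.0 = 79.54 kips.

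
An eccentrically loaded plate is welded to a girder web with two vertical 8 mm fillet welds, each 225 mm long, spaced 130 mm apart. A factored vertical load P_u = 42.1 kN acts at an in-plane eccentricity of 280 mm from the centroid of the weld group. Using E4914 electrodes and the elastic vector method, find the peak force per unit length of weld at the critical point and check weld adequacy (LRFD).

E49XX → F_EXX = 490 MPa.
Total weld length L_w = 450 mm. Treat welds as unit-width lines.
Polar moment about centroid: J = 2[d³/12 + d(b/2)²] = 2[225³/12 + 225×65²] = 3800000 mm³.
Direct shear f_v = P/L_w = 42.1×10³ / 450 = 93.56 N/mm (vertical).
Torsion M = P·e = 42.1×10³ × 280 = 11788000 N·mm.
Critical point at (x, y) = (65, 112.5) from centroid. f_tx = M·y/J = 349 N/mm; f_ty = M·x/J = 201.7 N/mm.
Resultant f_max = √[f_tx² + (f_v + f_ty)²] = √[349² + (93.56 + 201.7)²] = 457.1 N/mm.
Capacity per unit length: φr_n = 0.75 × 0.6 × 490 × (0.707 × 8) = 1247 N/mm.
457.1 ≤ 1247 → adequate.

f_max ≈ 457 N/mm; adequate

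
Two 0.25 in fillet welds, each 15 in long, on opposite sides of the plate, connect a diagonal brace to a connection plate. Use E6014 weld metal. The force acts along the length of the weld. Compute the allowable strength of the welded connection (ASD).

E60XX → F_EXX = 60 ksi.
Effective throat t_e = 0.707 × 0.25 = 0.1767 in.
Total length L = 30 in; A_we = 0.1767 × 30 = 5.302 in².
F_nw = 0.6 F_EXX = 0.6 × 60 = 36 ksi.
R_n = 36 × 5.302 = 190.9 kips; R_n/Ω = 190.9/2.0 = 95.44 kips.

R_n/Ω ≈ 95.4 kips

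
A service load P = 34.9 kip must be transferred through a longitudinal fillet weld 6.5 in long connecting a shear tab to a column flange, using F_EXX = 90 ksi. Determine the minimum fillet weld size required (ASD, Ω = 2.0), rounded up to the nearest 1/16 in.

w = 5/16 in

Total weld length L = 6.5 in.
Required throat t_e = P × Ω / (0.6 F_EXX × L) = 34.9 × 2.0 / (0.6 × 90 × 6.5) = 0.1989 in.
Required leg w = t_e / 0.707 = 0.2813 in → use 5/16 in.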